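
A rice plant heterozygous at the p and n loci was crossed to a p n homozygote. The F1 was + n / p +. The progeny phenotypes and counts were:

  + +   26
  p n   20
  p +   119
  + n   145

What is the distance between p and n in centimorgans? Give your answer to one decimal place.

The recombinant classes are + + and p n: 26 + 20 = 46.
Recombination frequency = 46/310 = 0.1484 ≈ 14.8%, i.e. 14.8 centimorgans.

14.8 centimorgans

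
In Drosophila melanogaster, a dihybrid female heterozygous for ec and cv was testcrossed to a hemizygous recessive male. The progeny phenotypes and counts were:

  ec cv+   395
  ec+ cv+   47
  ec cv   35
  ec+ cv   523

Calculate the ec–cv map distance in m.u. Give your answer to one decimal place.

8.2 m.u.

The two most frequent classes, ec+ cv (523) and ec cv+ (395), are the parental types, so the F1 was ec+ cv / ec cv+.
The recombinant classes are ec+ cv+ and ec cv: 47 + 35 = 82.
Recombination frequency = 82/1000 = 0.0820 ≈ 8.2%, i.e. 8.2 m.u.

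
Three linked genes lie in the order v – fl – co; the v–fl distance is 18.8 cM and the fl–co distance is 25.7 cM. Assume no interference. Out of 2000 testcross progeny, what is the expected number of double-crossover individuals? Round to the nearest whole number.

97

Map distances give recombination frequencies of 0.188 and 0.257 for the two intervals.
With no interference, expected double-crossover frequency = 0.188 × 0.257 = 0.04832.
Expected number = 0.04832 × 2000 = 96.63 ≈ 97.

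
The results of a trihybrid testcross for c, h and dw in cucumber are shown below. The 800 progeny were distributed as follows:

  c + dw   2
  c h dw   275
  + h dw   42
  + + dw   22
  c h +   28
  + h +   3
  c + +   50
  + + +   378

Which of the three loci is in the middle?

The two most frequent reciprocal classes, c h dw and + + +, are the parental types, so the F1 was c h dw / + + +.
The two rarest classes, c + dw and + h +, are the double crossovers. Comparing them with the parentals, only the h allele has switched, so h is the middle locus and the order is c – h – dw.

h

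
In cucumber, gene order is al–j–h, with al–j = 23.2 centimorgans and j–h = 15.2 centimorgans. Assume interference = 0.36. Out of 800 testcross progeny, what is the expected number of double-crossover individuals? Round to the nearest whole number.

Map distances give recombination frequencies of 0.232 and 0.152 for the two intervals.
With interference 0.36 (so coincidence = 0.64), expected double-crossover frequency = 0.232 × 0.152 × 0.64 = 0.02257.
Expected number = 0.02257 × 800 = 18.06 ≈ 18.

18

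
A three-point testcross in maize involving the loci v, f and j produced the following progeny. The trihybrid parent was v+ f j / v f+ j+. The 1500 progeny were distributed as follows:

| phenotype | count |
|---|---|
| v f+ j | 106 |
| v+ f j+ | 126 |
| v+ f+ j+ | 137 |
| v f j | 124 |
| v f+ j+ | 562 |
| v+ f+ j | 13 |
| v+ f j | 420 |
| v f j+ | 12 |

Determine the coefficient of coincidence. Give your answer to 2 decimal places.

0.51

The two rarest classes, v+ f+ j and v f j+, are the double crossovers. Comparing them with the parentals, only the f allele has switched, so f is the middle locus and the order is j – f – v.
j–f: (232 + 25)/1500 = 0.1713; f–v: (261 + 25)/1500 = 0.1907.
Expected DCO frequency = 0.1713 × 0.1907 ≈ 0.03267; observed = 25/1500 ≈ 0.01667.
Coefficient of coincidence = 0.01667/0.03267 ≈ 0.51.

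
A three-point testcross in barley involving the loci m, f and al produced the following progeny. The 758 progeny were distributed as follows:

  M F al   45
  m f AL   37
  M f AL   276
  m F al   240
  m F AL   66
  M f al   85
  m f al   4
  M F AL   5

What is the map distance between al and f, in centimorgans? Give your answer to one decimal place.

21.1 centimorgans

The two most frequent reciprocal classes, M f AL and m F al, are the parental types, so the F1 was M f AL / m F al.
The two rarest classes, M F AL and m f al, are the double crossovers. Comparing them with the parentals, only the f allele has switched, so f is the middle locus and the order is m – f – al.
Crossovers in the f–al interval produce the single-crossover classes M f al and m F AL (85 + 66 = 151) plus the double crossovers (9).
RF(f–al) = (151 + 9) / 758 = 160/758 = 0.2111 → 21.1 centimorgans.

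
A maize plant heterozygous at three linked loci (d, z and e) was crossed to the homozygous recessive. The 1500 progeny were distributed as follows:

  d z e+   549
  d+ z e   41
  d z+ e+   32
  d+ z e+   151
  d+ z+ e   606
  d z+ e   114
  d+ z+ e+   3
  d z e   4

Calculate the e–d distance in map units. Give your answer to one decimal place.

18.1 map units

The two most frequent reciprocal classes, d z e+ and d+ z+ e, are the parental types, so the F1 was d z e+ / d+ z+ e.
The two rarest classes, d z e and d+ z+ e+, are the double crossovers. Comparing them with the parentals, only the e allele has switched, so e is the middle locus and the order is z – e – d.
Crossovers in the e–d interval produce the single-crossover classes d+ z e+ and d z+ e (151 + 114 = 265) plus the double crossovers (7).
RF(e–d) = (265 + 7) / 1500 = 272/1500 = 0.1813 → 18.1 map units.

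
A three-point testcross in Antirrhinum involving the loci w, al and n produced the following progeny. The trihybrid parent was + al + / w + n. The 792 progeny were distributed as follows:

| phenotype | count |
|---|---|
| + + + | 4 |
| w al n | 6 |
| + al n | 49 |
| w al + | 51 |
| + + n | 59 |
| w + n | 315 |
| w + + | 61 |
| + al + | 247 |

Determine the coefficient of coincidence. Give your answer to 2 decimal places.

0.55

The two rarest classes, + + + and w al n, are the double crossovers. Comparing them with the parentals, only the al allele has switched, so al is the middle locus and the order is w – al – n.
w–al: (110 + 10)/792 = 0.1515; al–n: (110 + 10)/792 = 0.1515.
Expected DCO frequency = 0.1515 × 0.1515 ≈ 0.02295; observed = 10/792 ≈ 0.01263.
Coefficient of coincidence = 0.01263/0.02295 ≈ 0.55.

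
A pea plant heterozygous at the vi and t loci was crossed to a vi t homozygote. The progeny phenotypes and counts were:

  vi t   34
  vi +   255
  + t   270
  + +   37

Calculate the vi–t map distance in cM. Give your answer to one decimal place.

11.9 cM

The two most frequent classes, + t (270) and vi + (255), are the parental types, so the F1 was + t / vi +.
The recombinant classes are + + and vi t: 37 + 34 = 71.
Recombination frequency = 71/596 = 0.1191 ≈ 11.9%, i.e. 11.9 cM.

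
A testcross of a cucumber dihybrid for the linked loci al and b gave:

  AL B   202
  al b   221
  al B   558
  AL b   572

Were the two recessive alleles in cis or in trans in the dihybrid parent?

trans

The two most frequent classes are AL b (572) and al B (558); these are the parental (non-recombinant) types.
So the F1 carried AL b on one chromosome and al B on the other — the recessive alleles are on opposite chromosomes (trans / repulsion).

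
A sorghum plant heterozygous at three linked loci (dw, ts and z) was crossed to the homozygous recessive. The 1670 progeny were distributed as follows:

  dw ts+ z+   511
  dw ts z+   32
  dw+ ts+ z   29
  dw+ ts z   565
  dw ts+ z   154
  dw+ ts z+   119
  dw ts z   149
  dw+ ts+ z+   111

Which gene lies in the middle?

ts

The two most frequent reciprocal classes, dw ts+ z+ and dw+ ts z, are the parental types, so the F1 was dw ts+ z+ / dw+ ts z.
The two rarest classes, dw ts z+ and dw+ ts+ z, are the double crossovers. Comparing them with the parentals, only the ts allele has switched, so ts is the middle locus and the order is dw – ts – z.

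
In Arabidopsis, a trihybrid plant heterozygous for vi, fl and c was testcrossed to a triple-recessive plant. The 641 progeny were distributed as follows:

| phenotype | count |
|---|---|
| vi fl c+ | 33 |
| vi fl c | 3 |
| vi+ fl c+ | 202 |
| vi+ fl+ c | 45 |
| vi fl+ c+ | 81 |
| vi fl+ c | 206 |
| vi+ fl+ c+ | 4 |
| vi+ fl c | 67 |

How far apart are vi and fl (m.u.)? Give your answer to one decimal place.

The two most frequent reciprocal classes, vi fl+ c and vi+ fl c+, are the parental types, so the F1 was vi fl+ c / vi+ fl c+.
The two rarest classes, vi fl c and vi+ fl+ c+, are the double crossovers. Comparing them with the parentals, only the fl allele has switched, so fl is the middle locus and the order is c – fl – vi.
Crossovers in the fl–vi interval produce the single-crossover classes vi+ fl+ c and vi fl c+ (45 + 33 = 78) plus the double crossovers (7).
RF(fl–vi) = (78 + 7) / 641 = 85/641 = 0.1326 → 13.3 m.u.

13.3 m.u.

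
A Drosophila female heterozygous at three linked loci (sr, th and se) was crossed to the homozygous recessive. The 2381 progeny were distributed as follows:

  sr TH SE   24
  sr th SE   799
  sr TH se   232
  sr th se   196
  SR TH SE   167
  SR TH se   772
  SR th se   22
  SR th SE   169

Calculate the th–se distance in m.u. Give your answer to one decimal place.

The two most frequent reciprocal classes, sr th SE and SR TH se, are the parental types, so the F1 was sr th SE / SR TH se.
The two rarest classes, sr TH SE and SR th se, are the double crossovers. Comparing them with the parentals, only the th allele has switched, so th is the middle locus and the order is se – th – sr.
Crossovers in the se–th interval produce the single-crossover classes sr th se and SR TH SE (196 + 167 = 363) plus the double crossovers (46).
RF(se–th) = (363 + 46) / 2381 = 409/2381 = 0.1718 → 17.2 m.u.

17.2 m.u.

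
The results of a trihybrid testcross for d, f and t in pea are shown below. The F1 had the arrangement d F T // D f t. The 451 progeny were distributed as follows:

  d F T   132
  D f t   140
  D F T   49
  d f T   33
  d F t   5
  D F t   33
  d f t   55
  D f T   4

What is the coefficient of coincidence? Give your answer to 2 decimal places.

The two rarest classes, d F t and D f T, are the double crossovers. Comparing them with the parentals, only the t allele has switched, so t is the middle locus and the order is f – t – d.
f–t: (66 + 9)/451 = 0.1663; t–d: (104 + 9)/451 = 0.2506.
Expected DCO frequency = 0.1663 × 0.2506 ≈ 0.04167; observed = 9/451 ≈ 0.01996.
Coefficient of coincidence = 0.01996/0.04167 ≈ 0.48.

0.48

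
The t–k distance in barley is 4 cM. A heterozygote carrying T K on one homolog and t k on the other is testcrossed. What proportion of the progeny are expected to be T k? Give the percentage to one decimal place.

2.0%

A map distance of 4 cM corresponds to a recombination frequency of 0.040.
The F1 is T K / t k, so T k is a recombinant gamete class with expected frequency r/2 = 0.040/2 = 0.0200.
That is 0.0200 = 2.0% of the progeny.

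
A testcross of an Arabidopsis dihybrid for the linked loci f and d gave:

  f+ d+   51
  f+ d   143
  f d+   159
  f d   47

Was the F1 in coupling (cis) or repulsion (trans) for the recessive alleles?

trans

The two most frequent classes are f+ d (143) and f d+ (159); these are the parental (non-recombinant) types.
So the F1 carried f+ d on one chromosome and f d+ on the other — the recessive alleles are on opposite chromosomes (trans / repulsion).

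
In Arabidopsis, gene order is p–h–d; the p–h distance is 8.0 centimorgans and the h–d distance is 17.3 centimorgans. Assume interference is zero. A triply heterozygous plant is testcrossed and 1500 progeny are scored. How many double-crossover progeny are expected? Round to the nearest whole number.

Map distances give recombination frequencies of 0.080 and 0.173 for the two intervals.
With no interference, expected double-crossover frequency = 0.080 × 0.173 = 0.01384.
Expected number = 0.01384 × 1500 = 20.76 ≈ 21.

21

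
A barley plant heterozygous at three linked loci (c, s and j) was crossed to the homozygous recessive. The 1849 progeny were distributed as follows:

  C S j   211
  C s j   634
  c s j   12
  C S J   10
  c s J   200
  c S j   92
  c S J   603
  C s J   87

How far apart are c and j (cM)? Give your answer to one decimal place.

The two most frequent reciprocal classes, C s j and c S J, are the parental types, so the F1 was C s j / c S J.
The two rarest classes, c s j and C S J, are the double crossovers. Comparing them with the parentals, only the c allele has switched, so c is the middle locus and the order is j – c – s.
Crossovers in the j–c interval produce the single-crossover classes C s J and c S j (87 + 92 = 179) plus the double crossovers (22).
RF(j–c) = (179 + 22) / 1849 = 201/1849 = 0.1087 → 10.9 cM.

10.9 cM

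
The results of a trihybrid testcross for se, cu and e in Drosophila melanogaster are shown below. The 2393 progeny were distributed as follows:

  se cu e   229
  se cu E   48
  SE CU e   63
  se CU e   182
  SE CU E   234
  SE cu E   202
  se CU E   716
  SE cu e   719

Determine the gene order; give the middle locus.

The two most frequent reciprocal classes, SE cu e and se CU E, are the parental types, so the F1 was SE cu e / se CU E.
The two rarest classes, SE CU e and se cu E, are the double crossovers. Comparing them with the parentals, only the cu allele has switched, so cu is the middle locus and the order is se – cu – e.

cu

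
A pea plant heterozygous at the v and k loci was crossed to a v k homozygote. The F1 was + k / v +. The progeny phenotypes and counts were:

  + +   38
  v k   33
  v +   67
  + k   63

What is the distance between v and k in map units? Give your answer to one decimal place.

35.3 map units

The recombinant classes are + + and v k: 38 + 33 = 71.
Recombination frequency = 71/201 = 0.3532 ≈ 35.3%, i.e. 35.3 map units.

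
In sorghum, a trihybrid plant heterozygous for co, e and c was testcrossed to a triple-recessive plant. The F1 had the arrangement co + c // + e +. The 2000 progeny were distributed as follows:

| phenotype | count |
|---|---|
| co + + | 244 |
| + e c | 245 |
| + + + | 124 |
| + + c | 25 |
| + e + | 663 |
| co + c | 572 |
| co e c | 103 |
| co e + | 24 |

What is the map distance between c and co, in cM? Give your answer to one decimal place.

26.9 cM

The two rarest classes, + + c and co e +, are the double crossovers. Comparing them with the parentals, only the co allele has switched, so co is the middle locus and the order is c – co – e.
Crossovers in the c–co interval produce the single-crossover classes co + + and + e c (244 + 245 = 489) plus the double crossovers (49).
RF(c–co) = (489 + 49) / 2000 = 538/2000 = 0.2690 → 26.9 cM.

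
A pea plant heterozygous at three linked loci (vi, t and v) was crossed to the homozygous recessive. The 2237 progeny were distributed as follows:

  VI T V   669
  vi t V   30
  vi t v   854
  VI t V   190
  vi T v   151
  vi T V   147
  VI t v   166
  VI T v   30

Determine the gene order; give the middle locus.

The two most frequent reciprocal classes, VI T V and vi t v, are the parental types, so the F1 was VI T V / vi t v.
The two rarest classes, VI T v and vi t V, are the double crossovers. Comparing them with the parentals, only the v allele has switched, so v is the middle locus and the order is t – v – vi.

v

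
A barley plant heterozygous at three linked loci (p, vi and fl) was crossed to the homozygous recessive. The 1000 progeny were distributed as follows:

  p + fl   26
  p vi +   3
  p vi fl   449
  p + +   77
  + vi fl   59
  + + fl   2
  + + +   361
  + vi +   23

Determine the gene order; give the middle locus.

fl

The two most frequent reciprocal classes, p vi fl and + + +, are the parental types, so the F1 was p vi fl / + + +.
The two rarest classes, p vi + and + + fl, are the double crossovers. Comparing them with the parentals, only the fl allele has switched, so fl is the middle locus and the order is vi – fl – p.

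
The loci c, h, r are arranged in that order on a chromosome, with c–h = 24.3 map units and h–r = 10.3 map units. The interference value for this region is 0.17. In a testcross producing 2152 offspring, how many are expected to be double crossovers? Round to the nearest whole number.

Map distances give recombination frequencies of 0.243 and 0.103 for the two intervals.
With interference 0.17 (so coincidence = 0.83), expected double-crossover frequency = 0.243 × 0.103 × 0.83 = 0.02077.
Expected number = 0.02077 × 2152 = 44.71 ≈ 45.

45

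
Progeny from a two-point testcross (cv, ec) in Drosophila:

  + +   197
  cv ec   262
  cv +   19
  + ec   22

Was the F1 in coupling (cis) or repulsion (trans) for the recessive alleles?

The two most frequent classes are + + (197) and cv ec (262); these are the parental (non-recombinant) types.
So the F1 carried + + on one chromosome and cv ec on the other — the recessive alleles are on the same chromosome (cis / coupling).

cis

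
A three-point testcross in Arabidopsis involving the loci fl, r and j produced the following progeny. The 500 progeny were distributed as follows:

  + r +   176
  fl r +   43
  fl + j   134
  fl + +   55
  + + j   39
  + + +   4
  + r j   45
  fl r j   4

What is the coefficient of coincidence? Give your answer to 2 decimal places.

The two most frequent reciprocal classes, + r + and fl + j, are the parental types, so the F1 was + r + / fl + j.
The two rarest classes, + + + and fl r j, are the double crossovers. Comparing them with the parentals, only the r allele has switched, so r is the middle locus and the order is fl – r – j.
fl–r: (82 + 8)/500 = 0.1800; r–j: (100 + 8)/500 = 0.2160.
Expected DCO frequency = 0.1800 × 0.2160 ≈ 0.03888; observed = 8/500 ≈ 0.01600.
Coefficient of coincidence = 0.01600/0.03888 ≈ 0.41.

0.41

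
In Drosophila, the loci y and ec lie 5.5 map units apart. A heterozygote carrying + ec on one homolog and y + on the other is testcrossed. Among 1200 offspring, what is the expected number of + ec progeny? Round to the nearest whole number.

567

A map distance of 5.5 map units corresponds to a recombination frequency of 0.055.
The F1 is + ec / y +, so + ec is a parental gamete class with expected frequency (1 − r)/2 = 0.945/2 = 0.4725.
Expected number = 0.4725 × 1200 = 567.00 ≈ 567.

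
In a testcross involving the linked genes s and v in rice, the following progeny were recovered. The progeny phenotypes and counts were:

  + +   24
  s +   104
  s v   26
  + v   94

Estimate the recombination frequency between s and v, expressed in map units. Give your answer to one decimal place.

20.2 map units

The two most frequent classes, + v (94) and s + (104), are the parental types, so the F1 was + v / s +.
The recombinant classes are + + and s v: 24 + 26 = 50.
Recombination frequency = 50/248 = 0.2016 ≈ 20.2%, i.e. 20.2 map units.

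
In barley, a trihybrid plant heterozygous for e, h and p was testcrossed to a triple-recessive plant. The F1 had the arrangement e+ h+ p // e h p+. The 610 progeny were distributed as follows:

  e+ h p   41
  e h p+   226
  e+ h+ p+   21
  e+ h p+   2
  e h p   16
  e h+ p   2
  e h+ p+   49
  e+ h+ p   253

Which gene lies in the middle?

The two rarest classes, e h+ p and e+ h p+, are the double crossovers. Comparing them with the parentals, only the e allele has switched, so e is the middle locus and the order is p – e – h.

e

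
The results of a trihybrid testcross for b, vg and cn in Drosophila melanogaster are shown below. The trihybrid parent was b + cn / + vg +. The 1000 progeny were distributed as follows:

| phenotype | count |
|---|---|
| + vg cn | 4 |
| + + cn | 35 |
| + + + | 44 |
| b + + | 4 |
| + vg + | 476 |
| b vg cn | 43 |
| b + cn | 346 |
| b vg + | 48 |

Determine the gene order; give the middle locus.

The two rarest classes, b + + and + vg cn, are the double crossovers. Comparing them with the parentals, only the cn allele has switched, so cn is the middle locus and the order is vg – cn – b.

cn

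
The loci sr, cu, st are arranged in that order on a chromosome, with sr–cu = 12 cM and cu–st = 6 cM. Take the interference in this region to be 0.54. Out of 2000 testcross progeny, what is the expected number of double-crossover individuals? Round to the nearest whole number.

Map distances give recombination frequencies of 0.120 and 0.060 for the two intervals.
With interference 0.54 (so coincidence = 0.46), expected double-crossover frequency = 0.120 × 0.060 × 0.46 = 0.00331.
Expected number = 0.00331 × 2000 = 6.62 ≈ 7.

7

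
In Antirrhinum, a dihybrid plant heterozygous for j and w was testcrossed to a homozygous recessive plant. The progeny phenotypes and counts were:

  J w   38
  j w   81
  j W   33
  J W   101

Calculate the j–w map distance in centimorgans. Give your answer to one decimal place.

28.1 centimorgans

The two most frequent classes, J W (101) and j w (81), are the parental types, so the F1 was J W / j w.
The recombinant classes are J w and j W: 38 + 33 = 71.
Recombination frequency = 71/253 = 0.2806 ≈ 28.1%, i.e. 28.1 centimorgans.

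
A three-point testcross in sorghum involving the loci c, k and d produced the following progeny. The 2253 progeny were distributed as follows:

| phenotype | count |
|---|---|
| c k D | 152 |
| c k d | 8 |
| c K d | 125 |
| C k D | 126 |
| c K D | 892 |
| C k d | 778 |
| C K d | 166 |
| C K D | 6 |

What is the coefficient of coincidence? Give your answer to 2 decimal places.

The two most frequent reciprocal classes, c K D and C k d, are the parental types, so the F1 was c K D / C k d.
The two rarest classes, C K D and c k d, are the double crossovers. Comparing them with the parentals, only the c allele has switched, so c is the middle locus and the order is k – c – d.
k–c: (318 + 14)/2253 = 0.1474; c–d: (251 + 14)/2253 = 0.1176.
Expected DCO frequency = 0.1474 × 0.1176 ≈ 0.01733; observed = 14/2253 ≈ 0.00621.
Coefficient of coincidence = 0.00621/0.01733 ≈ 0.36.

0.36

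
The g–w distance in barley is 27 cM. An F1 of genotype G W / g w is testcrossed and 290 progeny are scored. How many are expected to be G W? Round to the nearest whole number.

106

A map distance of 27 cM corresponds to a recombination frequency of 0.270.
The F1 is G W / g w, so G W is a parental gamete class with expected frequency (1 − r)/2 = 0.730/2 = 0.3650.
Expected number = 0.3650 × 290 = 105.85 ≈ 106.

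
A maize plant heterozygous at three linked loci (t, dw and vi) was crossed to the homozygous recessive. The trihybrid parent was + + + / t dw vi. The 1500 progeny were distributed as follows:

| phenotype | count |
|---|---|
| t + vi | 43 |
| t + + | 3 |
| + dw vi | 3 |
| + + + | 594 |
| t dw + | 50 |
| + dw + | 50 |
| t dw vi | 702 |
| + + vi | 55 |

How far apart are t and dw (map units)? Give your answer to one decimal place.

6.6 map units

The two rarest classes, t + + and + dw vi, are the double crossovers. Comparing them with the parentals, only the t allele has switched, so t is the middle locus and the order is dw – t – vi.
Crossovers in the dw–t interval produce the single-crossover classes + dw + and t + vi (50 + 43 = 93) plus the double crossovers (6).
RF(dw–t) = (93 + 6) / 1500 = 99/1500 = 0.0660 → 6.6 map units.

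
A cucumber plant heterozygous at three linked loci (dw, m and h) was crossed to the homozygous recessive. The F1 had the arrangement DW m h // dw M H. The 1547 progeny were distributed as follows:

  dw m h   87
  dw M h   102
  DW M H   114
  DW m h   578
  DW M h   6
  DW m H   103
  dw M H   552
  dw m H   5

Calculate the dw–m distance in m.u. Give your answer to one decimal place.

The two rarest classes, DW M h and dw m H, are the double crossovers. Comparing them with the parentals, only the m allele has switched, so m is the middle locus and the order is dw – m – h.
Crossovers in the dw–m interval produce the single-crossover classes dw m h and DW M H (87 + 114 = 201) plus the double crossovers (11).
RF(dw–m) = (201 + 11) / 1547 = 212/1547 = 0.1370 → 13.7 m.u.

13.7 m.u.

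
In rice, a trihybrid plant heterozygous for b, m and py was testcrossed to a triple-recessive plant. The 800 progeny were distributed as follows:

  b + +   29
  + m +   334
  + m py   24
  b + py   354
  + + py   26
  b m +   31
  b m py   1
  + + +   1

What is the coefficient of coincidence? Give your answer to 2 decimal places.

The two most frequent reciprocal classes, + m + and b + py, are the parental types, so the F1 was + m + / b + py.
The two rarest classes, + + + and b m py, are the double crossovers. Comparing them with the parentals, only the m allele has switched, so m is the middle locus and the order is b – m – py.
b–m: (57 + 2)/800 = 0.0737; m–py: (53 + 2)/800 = 0.0688.
Expected DCO frequency = 0.0737 × 0.0688 ≈ 0.00507; observed = 2/800 ≈ 0.00250.
Coefficient of coincidence = 0.00250/0.00507 ≈ 0.49.

0.49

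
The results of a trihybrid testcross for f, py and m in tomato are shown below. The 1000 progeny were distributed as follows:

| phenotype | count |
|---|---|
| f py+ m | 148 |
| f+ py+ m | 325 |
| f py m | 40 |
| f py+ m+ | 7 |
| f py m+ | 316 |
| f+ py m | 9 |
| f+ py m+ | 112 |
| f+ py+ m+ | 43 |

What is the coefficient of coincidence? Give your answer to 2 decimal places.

The two most frequent reciprocal classes, f+ py+ m and f py m+, are the parental types, so the F1 was f+ py+ m / f py m+.
The two rarest classes, f+ py m and f py+ m+, are the double crossovers. Comparing them with the parentals, only the py allele has switched, so py is the middle locus and the order is m – py – f.
m–py: (83 + 16)/1000 = 0.0990; py–f: (260 + 16)/1000 = 0.2760.
Expected DCO frequency = 0.0990 × 0.2760 ≈ 0.02732; observed = 16/1000 ≈ 0.01600.
Coefficient of coincidence = 0.01600/0.02732 ≈ 0.59.

0.59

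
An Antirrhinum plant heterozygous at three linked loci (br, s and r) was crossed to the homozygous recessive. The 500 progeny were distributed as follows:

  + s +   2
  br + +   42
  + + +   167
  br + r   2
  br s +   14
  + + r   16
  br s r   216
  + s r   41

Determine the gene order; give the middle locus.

s

The two most frequent reciprocal classes, br s r and + + +, are the parental types, so the F1 was br s r / + + +.
The two rarest classes, br + r and + s +, are the double crossovers. Comparing them with the parentals, only the s allele has switched, so s is the middle locus and the order is br – s – r.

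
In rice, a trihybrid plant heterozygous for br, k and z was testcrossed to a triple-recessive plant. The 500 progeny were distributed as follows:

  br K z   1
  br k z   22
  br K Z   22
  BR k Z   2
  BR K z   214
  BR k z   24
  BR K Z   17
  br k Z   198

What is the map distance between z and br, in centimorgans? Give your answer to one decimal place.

8.4 centimorgans

The two most frequent reciprocal classes, br k Z and BR K z, are the parental types, so the F1 was br k Z / BR K z.
The two rarest classes, BR k Z and br K z, are the double crossovers. Comparing them with the parentals, only the br allele has switched, so br is the middle locus and the order is z – br – k.
Crossovers in the z–br interval produce the single-crossover classes br k z and BR K Z (22 + 17 = 39) plus the double crossovers (3).
RF(z–br) = (39 + 3) / 500 = 42/500 = 0.0840 → 8.4 centimorgans.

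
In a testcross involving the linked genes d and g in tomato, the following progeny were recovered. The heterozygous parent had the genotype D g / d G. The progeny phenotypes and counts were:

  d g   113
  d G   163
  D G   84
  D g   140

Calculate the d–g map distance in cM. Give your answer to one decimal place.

The recombinant classes are D G and d g: 84 + 113 = 197.
Recombination frequency = 197/500 = 0.3940 ≈ 39.4%, i.e. 39.4 cM.

39.4 cM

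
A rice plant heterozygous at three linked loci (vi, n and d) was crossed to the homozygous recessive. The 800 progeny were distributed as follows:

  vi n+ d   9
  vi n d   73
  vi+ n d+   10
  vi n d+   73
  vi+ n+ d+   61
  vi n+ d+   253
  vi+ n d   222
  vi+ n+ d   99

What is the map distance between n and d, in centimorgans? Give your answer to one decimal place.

23.9 centimorgans

The two most frequent reciprocal classes, vi+ n d and vi n+ d+, are the parental types, so the F1 was vi+ n d / vi n+ d+.
The two rarest classes, vi+ n d+ and vi n+ d, are the double crossovers. Comparing them with the parentals, only the d allele has switched, so d is the middle locus and the order is n – d – vi.
Crossovers in the n–d interval produce the single-crossover classes vi+ n+ d and vi n d+ (99 + 73 = 172) plus the double crossovers (19).
RF(n–d) = (172 + 19) / 800 = 191/800 = 0.2387 → 23.9 centimorgans.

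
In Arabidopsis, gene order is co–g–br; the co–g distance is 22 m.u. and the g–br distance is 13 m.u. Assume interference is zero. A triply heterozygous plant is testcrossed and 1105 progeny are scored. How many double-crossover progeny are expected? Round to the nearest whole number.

Map distances give recombination frequencies of 0.220 and 0.130 for the two intervals.
With no interference, expected double-crossover frequency = 0.220 × 0.130 = 0.02860.
Expected number = 0.02860 × 1105 = 31.60 ≈ 32.

32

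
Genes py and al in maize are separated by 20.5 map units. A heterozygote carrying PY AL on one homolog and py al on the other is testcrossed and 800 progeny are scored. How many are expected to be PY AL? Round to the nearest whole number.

318

A map distance of 20.5 map units corresponds to a recombination frequency of 0.205.
The F1 is PY AL / py al, so PY AL is a parental gamete class with expected frequency (1 − r)/2 = 0.795/2 = 0.3975.
Expected number = 0.3975 × 800 = 318.00 ≈ 318.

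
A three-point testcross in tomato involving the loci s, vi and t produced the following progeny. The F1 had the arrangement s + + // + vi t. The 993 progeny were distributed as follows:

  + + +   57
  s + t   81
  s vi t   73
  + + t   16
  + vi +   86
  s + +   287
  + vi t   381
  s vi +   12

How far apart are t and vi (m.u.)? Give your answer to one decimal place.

19.6 m.u.

The two rarest classes, s vi + and + + t, are the double crossovers. Comparing them with the parentals, only the vi allele has switched, so vi is the middle locus and the order is t – vi – s.
Crossovers in the t–vi interval produce the single-crossover classes s + t and + vi + (81 + 86 = 167) plus the double crossovers (28).
RF(t–vi) = (167 + 28) / 993 = 195/993 = 0.1964 → 19.6 m.u.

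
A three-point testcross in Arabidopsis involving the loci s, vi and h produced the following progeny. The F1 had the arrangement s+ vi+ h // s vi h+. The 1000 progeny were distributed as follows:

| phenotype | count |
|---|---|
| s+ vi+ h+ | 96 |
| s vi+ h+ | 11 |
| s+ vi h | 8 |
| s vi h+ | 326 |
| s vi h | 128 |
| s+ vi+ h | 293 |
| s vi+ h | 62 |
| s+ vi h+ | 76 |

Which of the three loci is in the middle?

The two rarest classes, s+ vi h and s vi+ h+, are the double crossovers. Comparing them with the parentals, only the vi allele has switched, so vi is the middle locus and the order is s – vi – h.

vi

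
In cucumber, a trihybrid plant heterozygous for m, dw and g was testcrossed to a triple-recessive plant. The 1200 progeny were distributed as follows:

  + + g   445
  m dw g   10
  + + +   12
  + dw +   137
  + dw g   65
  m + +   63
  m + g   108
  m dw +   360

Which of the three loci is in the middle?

The two most frequent reciprocal classes, m dw + and + + g, are the parental types, so the F1 was m dw + / + + g.
The two rarest classes, m dw g and + + +, are the double crossovers. Comparing them with the parentals, only the g allele has switched, so g is the middle locus and the order is dw – g – m.

g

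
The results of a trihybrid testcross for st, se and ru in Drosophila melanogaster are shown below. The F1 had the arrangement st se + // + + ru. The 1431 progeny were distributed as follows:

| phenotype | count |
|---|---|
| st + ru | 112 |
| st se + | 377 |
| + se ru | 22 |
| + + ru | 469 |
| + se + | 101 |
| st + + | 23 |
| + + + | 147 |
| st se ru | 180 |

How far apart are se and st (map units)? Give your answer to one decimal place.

18.0 map units

The two rarest classes, st + + and + se ru, are the double crossovers. Comparing them with the parentals, only the se allele has switched, so se is the middle locus and the order is ru – se – st.
Crossovers in the se–st interval produce the single-crossover classes + se + and st + ru (101 + 112 = 213) plus the double crossovers (45).
RF(se–st) = (213 + 45) / 1431 = 258/1431 = 0.1803 → 18.0 map units.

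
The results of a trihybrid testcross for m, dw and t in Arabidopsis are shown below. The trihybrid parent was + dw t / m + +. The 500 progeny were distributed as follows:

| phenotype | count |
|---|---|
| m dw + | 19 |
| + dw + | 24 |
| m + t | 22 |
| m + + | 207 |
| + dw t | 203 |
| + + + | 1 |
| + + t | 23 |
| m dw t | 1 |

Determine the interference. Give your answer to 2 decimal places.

0.53

The two rarest classes, m dw t and + + +, are the double crossovers. Comparing them with the parentals, only the m allele has switched, so m is the middle locus and the order is dw – m – t.
dw–m: (42 + 2)/500 = 0.0880; m–t: (46 + 2)/500 = 0.0960.
Expected DCO frequency = 0.0880 × 0.0960 ≈ 0.00845; observed = 2/500 ≈ 0.00400.
Coefficient of coincidence = 0.00400/0.00845 ≈ 0.47; interference = 1 − 0.47 = 0.53.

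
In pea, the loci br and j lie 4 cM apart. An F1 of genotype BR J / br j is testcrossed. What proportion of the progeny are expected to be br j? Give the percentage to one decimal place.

48.0%

A map distance of 4 cM corresponds to a recombination frequency of 0.040.
The F1 is BR J / br j, so br j is a parental gamete class with expected frequency (1 − r)/2 = 0.960/2 = 0.4800.
That is 0.4800 = 48.0% of the progeny.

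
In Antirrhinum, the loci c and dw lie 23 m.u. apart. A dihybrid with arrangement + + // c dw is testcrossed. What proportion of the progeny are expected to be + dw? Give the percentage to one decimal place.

11.5%

A map distance of 23 m.u. corresponds to a recombination frequency of 0.230.
The F1 is + + / c dw, so + dw is a recombinant gamete class with expected frequency r/2 = 0.230/2 = 0.1150.
That is 0.1150 = 11.5% of the progeny.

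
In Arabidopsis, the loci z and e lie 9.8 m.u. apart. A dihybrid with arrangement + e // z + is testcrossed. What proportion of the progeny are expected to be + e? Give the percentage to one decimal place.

45.1%

A map distance of 9.8 m.u. corresponds to a recombination frequency of 0.098.
The F1 is + e / z +, so + e is a parental gamete class with expected frequency (1 − r)/2 = 0.902/2 = 0.4510.
That is 0.4510 = 45.1% of the progeny.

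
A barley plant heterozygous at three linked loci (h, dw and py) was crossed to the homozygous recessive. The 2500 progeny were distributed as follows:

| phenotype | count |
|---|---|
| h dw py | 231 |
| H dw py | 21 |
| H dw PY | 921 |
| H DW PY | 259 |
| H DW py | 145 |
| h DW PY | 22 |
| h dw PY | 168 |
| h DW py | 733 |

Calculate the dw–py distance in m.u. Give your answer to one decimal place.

21.3 m.u.

The two most frequent reciprocal classes, H dw PY and h DW py, are the parental types, so the F1 was H dw PY / h DW py.
The two rarest classes, H dw py and h DW PY, are the double crossovers. Comparing them with the parentals, only the py allele has switched, so py is the middle locus and the order is dw – py – h.
Crossovers in the dw–py interval produce the single-crossover classes H DW PY and h dw py (259 + 231 = 490) plus the double crossovers (43).
RF(dw–py) = (490 + 43) / 2500 = 533/2500 = 0.2132 → 21.3 m.u.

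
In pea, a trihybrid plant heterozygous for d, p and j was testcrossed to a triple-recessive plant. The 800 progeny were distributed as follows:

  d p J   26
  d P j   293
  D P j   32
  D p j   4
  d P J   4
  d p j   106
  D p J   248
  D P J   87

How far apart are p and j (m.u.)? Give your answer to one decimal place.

25.1 m.u.

The two most frequent reciprocal classes, D p J and d P j, are the parental types, so the F1 was D p J / d P j.
The two rarest classes, D p j and d P J, are the double crossovers. Comparing them with the parentals, only the j allele has switched, so j is the middle locus and the order is d – j – p.
Crossovers in the j–p interval produce the single-crossover classes D P J and d p j (87 + 106 = 193) plus the double crossovers (8).
RF(j–p) = (193 + 8) / 800 = 201/800 = 0.2512 → 25.1 m.u.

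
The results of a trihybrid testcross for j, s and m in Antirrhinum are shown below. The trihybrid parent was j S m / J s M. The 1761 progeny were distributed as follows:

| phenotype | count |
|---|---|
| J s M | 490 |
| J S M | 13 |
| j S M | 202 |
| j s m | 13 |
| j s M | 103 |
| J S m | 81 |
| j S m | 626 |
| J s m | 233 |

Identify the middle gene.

s

The two rarest classes, j s m and J S M, are the double crossovers. Comparing them with the parentals, only the s allele has switched, so s is the middle locus and the order is j – s – m.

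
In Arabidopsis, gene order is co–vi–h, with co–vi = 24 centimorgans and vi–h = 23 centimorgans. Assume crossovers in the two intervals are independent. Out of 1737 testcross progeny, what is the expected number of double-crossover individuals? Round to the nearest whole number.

96

Map distances give recombination frequencies of 0.240 and 0.230 for the two intervals.
With no interference, expected double-crossover frequency = 0.240 × 0.230 = 0.05520.
Expected number = 0.05520 × 1737 = 95.88 ≈ 96.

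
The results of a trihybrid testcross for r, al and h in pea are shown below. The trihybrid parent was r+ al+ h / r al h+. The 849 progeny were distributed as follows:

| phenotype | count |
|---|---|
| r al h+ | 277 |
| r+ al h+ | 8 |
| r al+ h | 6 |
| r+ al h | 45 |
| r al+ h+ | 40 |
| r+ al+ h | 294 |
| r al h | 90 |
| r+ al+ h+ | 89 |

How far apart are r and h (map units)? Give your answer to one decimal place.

22.7 map units

The two rarest classes, r al+ h and r+ al h+, are the double crossovers. Comparing them with the parentals, only the r allele has switched, so r is the middle locus and the order is h – r – al.
Crossovers in the h–r interval produce the single-crossover classes r+ al+ h+ and r al h (89 + 90 = 179) plus the double crossovers (14).
RF(h–r) = (179 + 14) / 849 = 193/849 = 0.2273 → 22.7 map units.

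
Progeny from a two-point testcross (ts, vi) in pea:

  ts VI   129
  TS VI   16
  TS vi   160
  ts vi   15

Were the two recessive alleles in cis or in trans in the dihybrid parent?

trans

The two most frequent classes are TS vi (160) and ts VI (129); these are the parental (non-recombinant) types.
So the F1 carried TS vi on one chromosome and ts VI on the other — the recessive alleles are on opposite chromosomes (trans / repulsion).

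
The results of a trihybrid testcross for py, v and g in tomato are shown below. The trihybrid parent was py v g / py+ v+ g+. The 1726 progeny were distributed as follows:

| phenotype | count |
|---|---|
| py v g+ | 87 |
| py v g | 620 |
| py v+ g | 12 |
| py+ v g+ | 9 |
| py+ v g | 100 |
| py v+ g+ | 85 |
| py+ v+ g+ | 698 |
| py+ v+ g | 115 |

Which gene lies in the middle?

The two rarest classes, py v+ g and py+ v g+, are the double crossovers. Comparing them with the parentals, only the v allele has switched, so v is the middle locus and the order is g – v – py.

v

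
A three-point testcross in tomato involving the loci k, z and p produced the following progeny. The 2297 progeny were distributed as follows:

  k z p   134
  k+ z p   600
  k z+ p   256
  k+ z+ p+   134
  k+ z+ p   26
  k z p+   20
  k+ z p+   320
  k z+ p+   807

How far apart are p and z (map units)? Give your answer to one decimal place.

27.1 map units

The two most frequent reciprocal classes, k z+ p+ and k+ z p, are the parental types, so the F1 was k z+ p+ / k+ z p.
The two rarest classes, k z p+ and k+ z+ p, are the double crossovers. Comparing them with the parentals, only the z allele has switched, so z is the middle locus and the order is k – z – p.
Crossovers in the z–p interval produce the single-crossover classes k z+ p and k+ z p+ (256 + 320 = 576) plus the double crossovers (46).
RF(z–p) = (576 + 46) / 2297 = 622/2297 = 0.2708 → 27.1 map units.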